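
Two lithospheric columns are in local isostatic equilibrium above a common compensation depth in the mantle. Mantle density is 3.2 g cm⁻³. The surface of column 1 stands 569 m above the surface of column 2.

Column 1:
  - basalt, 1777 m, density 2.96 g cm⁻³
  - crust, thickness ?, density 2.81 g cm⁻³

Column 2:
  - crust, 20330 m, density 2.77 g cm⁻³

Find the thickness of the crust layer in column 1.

26000 m

Take the compensation level at the base of the deeper column (depth z_c below the surface of column 1) and equate Σ ρ_i t_i down to z_c; mantle fills any gap and the z_c terms cancel.
Column 1: 1777×2.96 + x×2.81 + (z_c − 1777 − x)×3.2
Column 2: 569×0 + 20330×2.77 + (z_c − 569 − 20330)×3.2
The z_c×3.2 term appears on both sides and cancels. Collect the known terms of each column as K = Σ(ρt)_known − 3.2 × (depth of known layers): K_1 = 5259.92 − 3.2×1777 = −426.48; K_2 = 56314.1 − 3.2×(569 + 20330) = −10562.7.
Balance: K_1 − x×(3.2 − 2.81) = K_2, so x = (K_1 − K_2)/(3.2 − 2.81) = 10136.2/0.39 = 26000 m.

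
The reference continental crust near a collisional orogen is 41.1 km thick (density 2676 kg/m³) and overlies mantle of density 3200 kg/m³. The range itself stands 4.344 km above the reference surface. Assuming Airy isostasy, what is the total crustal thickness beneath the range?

Root depth r = h ρ_c / (ρ_m − ρ_c) = 4.344 km × 2676 / 524 = 22.18 km.
Total thickness = T + h + r = 41.1 km + 4.344 km + 22.18 km = 67.6 km.

67.6 km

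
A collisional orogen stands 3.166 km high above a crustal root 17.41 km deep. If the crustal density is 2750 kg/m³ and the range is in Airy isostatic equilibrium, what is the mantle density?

Airy balance: ρ_c h = (ρ_m − ρ_c) r → ρ_m = ρ_c (1 + h/r).
ρ_m = 2750 × (1 + 3.166 km/17.41 km) = 3250 kg/m³.

3250 kg/m³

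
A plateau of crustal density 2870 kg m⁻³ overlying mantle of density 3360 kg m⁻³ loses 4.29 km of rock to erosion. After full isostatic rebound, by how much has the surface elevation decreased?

Rebound u = e ρ_c/ρ_m = 4.29 km × 2870/3360 = 3.664 km.
Net surface drop = e − u = 4.29 km − 3.664 km = e (ρ_m − ρ_c)/ρ_m = 0.626 km.

0.626 km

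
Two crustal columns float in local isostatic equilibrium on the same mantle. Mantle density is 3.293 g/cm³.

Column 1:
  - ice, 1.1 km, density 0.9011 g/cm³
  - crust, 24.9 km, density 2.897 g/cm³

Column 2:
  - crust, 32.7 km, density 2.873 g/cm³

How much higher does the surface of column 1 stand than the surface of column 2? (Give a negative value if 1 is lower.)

−0.377 km

For any compensation level in the mantle, the mantle terms cancel and isostasy reduces to e = (Σt_1 − Σt_2) − (Σ(ρt)_1 − Σ(ρt)_2) / ρ_m.
Σt_1 = 26 km; Σt_2 = 32.7 km; Σ(ρt)_1 = 73.12651; Σ(ρt)_2 = 93.9471 (in km·g/cm³).
e = (26 − 32.7) − (73.12651 − 93.9471) / 3.293 = −0.377 km.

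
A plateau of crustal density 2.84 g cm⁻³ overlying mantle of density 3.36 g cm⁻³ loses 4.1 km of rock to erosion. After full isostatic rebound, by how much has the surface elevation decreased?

0.635 km

Rebound u = e ρ_c/ρ_m = 4.1 km × 2.84/3.36 = 3.465 km.
Net surface drop = e − u = 4.1 km − 3.465 km = e (ρ_m − ρ_c)/ρ_m = 0.635 km.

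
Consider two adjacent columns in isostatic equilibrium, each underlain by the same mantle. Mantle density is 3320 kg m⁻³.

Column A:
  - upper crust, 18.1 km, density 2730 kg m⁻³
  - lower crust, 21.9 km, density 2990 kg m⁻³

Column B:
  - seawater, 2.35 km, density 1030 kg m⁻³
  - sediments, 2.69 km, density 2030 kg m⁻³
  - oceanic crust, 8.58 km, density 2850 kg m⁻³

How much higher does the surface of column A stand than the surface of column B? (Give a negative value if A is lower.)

For any compensation level in the mantle, the mantle terms cancel and isostasy reduces to e = (Σt_A − Σt_B) − (Σ(ρt)_A − Σ(ρt)_B) / ρ_m.
Σt_A = 40 km; Σt_B = 13.62 km; Σ(ρt)_A = 114894; Σ(ρt)_B = 32334.2 (in km·kg m⁻³).
e = (40 − 13.62) − (114894 − 32334.2) / 3320 = 1.51 km.

1.51 km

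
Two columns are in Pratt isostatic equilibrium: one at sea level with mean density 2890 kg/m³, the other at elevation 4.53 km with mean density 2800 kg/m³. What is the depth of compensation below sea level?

ρ_ref D = ρ (D + h) → D (ρ_ref − ρ) = ρ h.
D = ρ h/(ρ_ref − ρ) = 2800 × 4.53 km/(2890 − 2800) = 141 km.

141 km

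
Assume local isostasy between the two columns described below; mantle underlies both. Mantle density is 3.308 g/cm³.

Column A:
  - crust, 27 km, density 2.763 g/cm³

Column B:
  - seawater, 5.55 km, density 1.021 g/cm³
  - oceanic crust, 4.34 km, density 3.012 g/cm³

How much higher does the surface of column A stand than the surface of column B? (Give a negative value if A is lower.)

For any compensation level in the mantle, the mantle terms cancel and isostasy reduces to e = (Σt_A − Σt_B) − (Σ(ρt)_A − Σ(ρt)_B) / ρ_m.
Σt_A = 27 km; Σt_B = 9.89 km; Σ(ρt)_A = 74.601; Σ(ρt)_B = 18.73863 (in km·g/cm³).
e = (27 − 9.89) − (74.601 − 18.73863) / 3.308 = 0.223 km.

0.223 km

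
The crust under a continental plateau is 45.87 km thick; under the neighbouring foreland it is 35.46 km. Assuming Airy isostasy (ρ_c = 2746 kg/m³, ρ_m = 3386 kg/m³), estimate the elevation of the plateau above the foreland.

1.97 km

Excess crust Δ = 45.87 km − 35.46 km = 10.41 km, split between elevation h and root r with h + r = Δ.
Airy balance ρ_c h = (ρ_m − ρ_c) r gives r = h ρ_c/(ρ_m − ρ_c), so h (1 + ρ_c/(ρ_m − ρ_c)) = Δ, i.e. h = Δ (ρ_m − ρ_c)/ρ_m.
h = 10.41 km × 640/3386 = 1.97 km.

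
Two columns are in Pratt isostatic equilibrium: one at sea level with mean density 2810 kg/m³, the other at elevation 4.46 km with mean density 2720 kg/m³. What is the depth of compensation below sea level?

ρ_ref D = ρ (D + h) → D (ρ_ref − ρ) = ρ h.
D = ρ h/(ρ_ref − ρ) = 2720 × 4.46 km/(2810 − 2720) = 135 km.

135 km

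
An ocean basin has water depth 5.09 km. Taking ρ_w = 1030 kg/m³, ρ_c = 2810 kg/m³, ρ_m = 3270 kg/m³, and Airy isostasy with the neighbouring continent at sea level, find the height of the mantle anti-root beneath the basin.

19.7 km

Equating mass per unit area of the two columns: replacing crust with seawater at the top is compensated by replacing crust with mantle at the base: d (ρ_c − ρ_w) = a (ρ_m − ρ_c).
a = d (ρ_c − ρ_w)/(ρ_m − ρ_c) = 5.09 km × 1780/460 = 19.7 km.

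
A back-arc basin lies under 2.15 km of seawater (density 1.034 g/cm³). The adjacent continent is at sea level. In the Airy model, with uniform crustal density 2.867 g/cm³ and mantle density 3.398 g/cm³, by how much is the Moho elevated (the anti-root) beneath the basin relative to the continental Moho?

7.42 km

Equating mass per unit area of the two columns: replacing crust with seawater at the top is compensated by replacing crust with mantle at the base: d (ρ_c − ρ_w) = a (ρ_m − ρ_c).
a = d (ρ_c − ρ_w)/(ρ_m − ρ_c) = 2.15 km × 1.833/0.531 = 7.42 km.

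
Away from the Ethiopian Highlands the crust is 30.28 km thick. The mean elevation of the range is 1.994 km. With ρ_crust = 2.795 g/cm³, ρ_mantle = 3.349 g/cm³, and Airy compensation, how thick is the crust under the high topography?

42.3 km

Root depth r = h ρ_c / (ρ_m − ρ_c) = 1.994 km × 2.795 / 0.554 = 10.06 km.
Total thickness = T + h + r = 30.28 km + 1.994 km + 10.06 km = 42.3 km.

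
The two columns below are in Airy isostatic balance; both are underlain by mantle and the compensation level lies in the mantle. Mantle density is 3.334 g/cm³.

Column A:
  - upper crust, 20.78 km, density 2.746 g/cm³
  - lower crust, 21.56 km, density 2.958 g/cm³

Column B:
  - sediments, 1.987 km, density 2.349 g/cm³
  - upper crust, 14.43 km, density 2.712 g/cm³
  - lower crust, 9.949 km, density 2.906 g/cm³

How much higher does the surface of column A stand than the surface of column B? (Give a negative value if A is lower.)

For any compensation level in the mantle, the mantle terms cancel and isostasy reduces to e = (Σt_A − Σt_B) − (Σ(ρt)_A − Σ(ρt)_B) / ρ_m.
Σt_A = 42.34 km; Σt_B = 26.366 km; Σ(ρt)_A = 120.83636; Σ(ρt)_B = 72.713417 (in km·g/cm³).
e = (42.34 − 26.366) − (120.83636 − 72.713417) / 3.334 = 1.54 km.

1.54 km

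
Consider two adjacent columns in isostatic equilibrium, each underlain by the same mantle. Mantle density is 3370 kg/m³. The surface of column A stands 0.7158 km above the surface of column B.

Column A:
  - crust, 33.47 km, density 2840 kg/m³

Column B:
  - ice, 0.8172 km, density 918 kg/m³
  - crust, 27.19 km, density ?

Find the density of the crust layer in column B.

2880 kg/m³

Take the compensation level at the base of the deeper column (depth z_c below the surface of column A) and equate Σ ρ_i t_i down to z_c; mantle fills any gap and the z_c terms cancel.
Column A: 33.47×2840 + (z_c − 33.47)×3370
Column B: 0.7158×0 + 0.8172×918 + 27.19×ρ + (z_c − 0.7158 − 28.0072)×3370
The z_c×3370 term appears on both sides and cancels. Collect the known terms of each column as K = Σ(ρt)_known − 3370 × (depth of known layers): K_A = 95054.8 − 3370×33.47 = −17739.1; K_B = 750.1896 − 3370×(0.7158 + 28.0072) = −96046.3204.
Balance: K_A = K_B + 27.19×ρ, so ρ = (K_A − K_B)/27.19 = 78307.2/27.19 = 2880 kg/m³.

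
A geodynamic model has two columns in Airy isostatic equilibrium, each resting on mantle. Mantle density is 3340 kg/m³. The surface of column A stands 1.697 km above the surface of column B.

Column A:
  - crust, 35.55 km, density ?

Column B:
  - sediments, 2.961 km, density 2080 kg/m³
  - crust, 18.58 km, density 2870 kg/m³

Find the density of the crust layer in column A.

Take the compensation level at the base of the deeper column (depth z_c below the surface of column A) and equate Σ ρ_i t_i down to z_c; mantle fills any gap and the z_c terms cancel.
Column A: 35.55×ρ + (z_c − 35.55)×3340
Column B: 1.697×0 + 2.961×2080 + 18.58×2870 + (z_c − 1.697 − 21.541)×3340
The z_c×3340 term appears on both sides and cancels. Collect the known terms of each column as K = Σ(ρt)_known − 3340 × (depth of known layers): K_A = 0 − 3340×35.55 = −118737; K_B = 59483.48 − 3340×(1.697 + 21.541) = −18131.44.
Balance: K_A + 35.55×ρ = K_B, so ρ = (K_B − K_A)/35.55 = 100606/35.55 = 2830 kg/m³.

2830 kg/m³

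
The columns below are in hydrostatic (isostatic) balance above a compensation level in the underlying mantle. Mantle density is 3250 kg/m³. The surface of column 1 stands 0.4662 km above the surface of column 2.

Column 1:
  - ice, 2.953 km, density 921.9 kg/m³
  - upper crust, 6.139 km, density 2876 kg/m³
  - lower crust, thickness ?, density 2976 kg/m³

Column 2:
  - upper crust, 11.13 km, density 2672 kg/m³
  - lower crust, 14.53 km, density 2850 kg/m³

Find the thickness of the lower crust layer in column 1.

16.7 km

Take the compensation level at the base of the deeper column (depth z_c below the surface of column 1) and equate Σ ρ_i t_i down to z_c; mantle fills any gap and the z_c terms cancel.
Column 1: 2.953×921.9 + 6.139×2876 + x×2976 + (z_c − 9.092 − x)×3250
Column 2: 0.4662×0 + 11.13×2672 + 14.53×2850 + (z_c − 0.4662 − 25.66)×3250
The z_c×3250 term appears on both sides and cancels. Collect the known terms of each column as K = Σ(ρt)_known − 3250 × (depth of known layers): K_1 = 20378.1347 − 3250×9.092 = −9170.8653; K_2 = 71149.86 − 3250×(0.4662 + 25.66) = −13760.29.
Balance: K_1 − x×(3250 − 2976) = K_2, so x = (K_1 − K_2)/(3250 − 2976) = 4589.42/274 = 16.7 km.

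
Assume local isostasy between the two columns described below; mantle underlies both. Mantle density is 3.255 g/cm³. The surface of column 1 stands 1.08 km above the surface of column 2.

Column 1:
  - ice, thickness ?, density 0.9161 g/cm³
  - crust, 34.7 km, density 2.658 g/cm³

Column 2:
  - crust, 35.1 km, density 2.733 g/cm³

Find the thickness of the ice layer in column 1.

Take the compensation level at the base of the deeper column (depth z_c below the surface of column 1) and equate Σ ρ_i t_i down to z_c; mantle fills any gap and the z_c terms cancel.
Column 1: x×0.9161 + 34.7×2.658 + (z_c − 34.7 − x)×3.255
Column 2: 1.08×0 + 35.1×2.733 + (z_c − 1.08 − 35.1)×3.255
The z_c×3.255 term appears on both sides and cancels. Collect the known terms of each column as K = Σ(ρt)_known − 3.255 × (depth of known layers): K_1 = 92.2326 − 3.255×34.7 = −20.7159; K_2 = 95.9283 − 3.255×(1.08 + 35.1) = −21.8376.
Balance: K_1 − x×(3.255 − 0.9161) = K_2, so x = (K_1 − K_2)/(3.255 − 0.9161) = 1.1217/2.3389 = 0.48 km.

0.48 km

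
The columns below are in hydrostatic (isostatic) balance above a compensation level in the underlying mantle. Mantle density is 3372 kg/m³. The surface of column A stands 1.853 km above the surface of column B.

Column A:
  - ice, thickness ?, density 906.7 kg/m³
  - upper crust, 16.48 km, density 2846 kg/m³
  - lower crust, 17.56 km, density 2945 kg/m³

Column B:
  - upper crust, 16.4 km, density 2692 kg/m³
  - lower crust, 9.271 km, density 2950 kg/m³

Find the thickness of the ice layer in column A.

Take the compensation level at the base of the deeper column (depth z_c below the surface of column A) and equate Σ ρ_i t_i down to z_c; mantle fills any gap and the z_c terms cancel.
Column A: x×906.7 + 16.48×2846 + 17.56×2945 + (z_c − 34.04 − x)×3372
Column B: 1.853×0 + 16.4×2692 + 9.271×2950 + (z_c − 1.853 − 25.671)×3372
The z_c×3372 term appears on both sides and cancels. Collect the known terms of each column as K = Σ(ρt)_known − 3372 × (depth of known layers): K_A = 98616.28 − 3372×34.04 = −16166.6; K_B = 71498.25 − 3372×(1.853 + 25.671) = −21312.678.
Balance: K_A − x×(3372 − 906.7) = K_B, so x = (K_A − K_B)/(3372 − 906.7) = 5146.08/2465.3 = 2.09 km.

2.09 km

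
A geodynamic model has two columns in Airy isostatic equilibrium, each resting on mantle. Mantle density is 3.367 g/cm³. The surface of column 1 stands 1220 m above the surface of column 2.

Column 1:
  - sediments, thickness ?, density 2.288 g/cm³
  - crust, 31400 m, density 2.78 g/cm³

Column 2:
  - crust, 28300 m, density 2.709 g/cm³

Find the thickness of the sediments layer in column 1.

3980 m

Take the compensation level at the base of the deeper column (depth z_c below the surface of column 1) and equate Σ ρ_i t_i down to z_c; mantle fills any gap and the z_c terms cancel.
Column 1: x×2.288 + 31400×2.78 + (z_c − 31400 − x)×3.367
Column 2: 1220×0 + 28300×2.709 + (z_c − 1220 − 28300)×3.367
The z_c×3.367 term appears on both sides and cancels. Collect the known terms of each column as K = Σ(ρt)_known − 3.367 × (depth of known layers): K_1 = 87292 − 3.367×31400 = −18431.8; K_2 = 76664.7 − 3.367×(1220 + 28300) = −22729.14.
Balance: K_1 − x×(3.367 − 2.288) = K_2, so x = (K_1 − K_2)/(3.367 − 2.288) = 4297.34/1.079 = 3980 m.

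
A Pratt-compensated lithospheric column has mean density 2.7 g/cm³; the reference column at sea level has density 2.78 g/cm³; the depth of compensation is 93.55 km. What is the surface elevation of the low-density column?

ρ_ref D = ρ (D + h) → h = D (ρ_ref − ρ)/ρ.
h = 93.55 km × (2.78 − 2.7)/2.7 = 2.77 km.

2.77 km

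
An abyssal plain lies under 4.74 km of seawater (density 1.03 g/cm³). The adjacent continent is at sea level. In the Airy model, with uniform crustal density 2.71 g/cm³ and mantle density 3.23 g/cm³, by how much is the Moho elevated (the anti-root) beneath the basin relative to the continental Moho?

15.3 km

By Archimedes' principle applied to the lithosphere: replacing crust with seawater at the top is compensated by replacing crust with mantle at the base: d (ρ_c − ρ_w) = a (ρ_m − ρ_c).
a = d (ρ_c − ρ_w)/(ρ_m − ρ_c) = 4.74 km × 1.68/0.52 = 15.3 km.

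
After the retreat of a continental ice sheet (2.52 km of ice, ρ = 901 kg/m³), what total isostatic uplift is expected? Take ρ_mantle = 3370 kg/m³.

Removing the load lets mantle flow back in; uplift u satisfies ρ_ice t = ρ_m u.
u = t ρ_ice/ρ_m = 2.52 km × 901/3370 = 0.674 km.

0.674 km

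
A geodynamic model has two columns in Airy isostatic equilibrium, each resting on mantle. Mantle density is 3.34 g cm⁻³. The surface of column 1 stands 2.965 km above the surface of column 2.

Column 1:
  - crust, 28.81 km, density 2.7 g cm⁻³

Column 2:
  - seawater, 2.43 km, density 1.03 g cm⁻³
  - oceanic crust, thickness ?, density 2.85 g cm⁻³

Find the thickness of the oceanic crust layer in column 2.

5.96 km

Take the compensation level at the base of the deeper column (depth z_c below the surface of column 1) and equate Σ ρ_i t_i down to z_c; mantle fills any gap and the z_c terms cancel.
Column 1: 28.81×2.7 + (z_c − 28.81)×3.34
Column 2: 2.965×0 + 2.43×1.03 + x×2.85 + (z_c − 2.965 − 2.43 − x)×3.34
The z_c×3.34 term appears on both sides and cancels. Collect the known terms of each column as K = Σ(ρt)_known − 3.34 × (depth of known layers): K_1 = 77.787 − 3.34×28.81 = −18.4384; K_2 = 2.5029 − 3.34×(2.965 + 2.43) = −15.5164.
Balance: K_1 = K_2 − x×(3.34 − 2.85), so x = (K_2 − K_1)/(3.34 − 2.85) = 2.922/0.49 = 5.96 km.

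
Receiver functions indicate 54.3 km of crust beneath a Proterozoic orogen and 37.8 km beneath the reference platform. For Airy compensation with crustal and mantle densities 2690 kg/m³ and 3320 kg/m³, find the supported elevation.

Excess crust Δ = 54.3 km − 37.8 km = 16.5 km, split between elevation h and root r with h + r = Δ.
Airy balance ρ_c h = (ρ_m − ρ_c) r gives r = h ρ_c/(ρ_m − ρ_c), so h (1 + ρ_c/(ρ_m − ρ_c)) = Δ, i.e. h = Δ (ρ_m − ρ_c)/ρ_m.
h = 16.5 km × 630/3320 = 3.13 km.

3.13 km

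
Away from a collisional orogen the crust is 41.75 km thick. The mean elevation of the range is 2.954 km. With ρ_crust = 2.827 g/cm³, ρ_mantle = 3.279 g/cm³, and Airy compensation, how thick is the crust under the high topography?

63.2 km

Root depth r = h ρ_c / (ρ_m − ρ_c) = 2.954 km × 2.827 / 0.452 = 18.48 km.
Total thickness = T + h + r = 41.75 km + 2.954 km + 18.48 km = 63.2 km.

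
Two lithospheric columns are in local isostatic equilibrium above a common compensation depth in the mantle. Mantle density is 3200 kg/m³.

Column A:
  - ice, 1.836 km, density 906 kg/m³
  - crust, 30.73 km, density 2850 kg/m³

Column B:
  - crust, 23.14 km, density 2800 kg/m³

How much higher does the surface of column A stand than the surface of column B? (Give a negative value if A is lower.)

For any compensation level in the mantle, the mantle terms cancel and isostasy reduces to e = (Σt_A − Σt_B) − (Σ(ρt)_A − Σ(ρt)_B) / ρ_m.
Σt_A = 32.566 km; Σt_B = 23.14 km; Σ(ρt)_A = 89243.916; Σ(ρt)_B = 64792 (in km·kg/m³).
e = (32.566 − 23.14) − (89243.916 − 64792) / 3200 = 1.78 km.

1.78 km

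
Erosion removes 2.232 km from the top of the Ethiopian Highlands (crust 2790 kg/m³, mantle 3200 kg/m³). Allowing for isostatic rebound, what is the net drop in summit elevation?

Rebound u = e ρ_c/ρ_m = 2.232 km × 2790/3200 = 1.946 km.
Net surface drop = e − u = 2.232 km − 1.946 km = e (ρ_m − ρ_c)/ρ_m = 0.286 km.

0.286 km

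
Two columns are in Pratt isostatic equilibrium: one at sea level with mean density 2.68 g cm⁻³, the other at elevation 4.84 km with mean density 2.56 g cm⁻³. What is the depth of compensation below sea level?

103 km

ρ_ref D = ρ (D + h) → D (ρ_ref − ρ) = ρ h.
D = ρ h/(ρ_ref − ρ) = 2.56 × 4.84 km/(2.68 − 2.56) = 103 km.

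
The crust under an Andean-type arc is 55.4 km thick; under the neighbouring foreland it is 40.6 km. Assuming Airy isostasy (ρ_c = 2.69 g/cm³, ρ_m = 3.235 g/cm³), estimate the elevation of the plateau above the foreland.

Excess crust Δ = 55.4 km − 40.6 km = 14.8 km, split between elevation h and root r with h + r = Δ.
Airy balance ρ_c h = (ρ_m − ρ_c) r gives r = h ρ_c/(ρ_m − ρ_c), so h (1 + ρ_c/(ρ_m − ρ_c)) = Δ, i.e. h = Δ (ρ_m − ρ_c)/ρ_m.
h = 14.8 km × 0.545/3.235 = 2.49 km.

2.49 km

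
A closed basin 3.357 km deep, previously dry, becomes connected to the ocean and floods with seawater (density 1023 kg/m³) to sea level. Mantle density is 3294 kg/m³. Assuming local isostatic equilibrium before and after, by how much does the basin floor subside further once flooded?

After flooding the water column is d + s deep. Its weight must equal the weight of mantle displaced by the extra subsidence s: (d + s) ρ_w = s ρ_m.
s = d ρ_w / (ρ_m − ρ_w) = 3.357 km × 1023/(3294 − 1023) = 1.51 km.

1.51 km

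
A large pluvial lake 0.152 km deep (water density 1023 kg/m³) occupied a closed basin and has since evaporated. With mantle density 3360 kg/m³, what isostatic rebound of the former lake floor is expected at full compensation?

0.0463 km

u = d ρ_w/ρ_m = 0.152 km × 1023/3360 = 0.0463 km.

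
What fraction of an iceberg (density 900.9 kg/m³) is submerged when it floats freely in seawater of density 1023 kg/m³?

88.1%

Submerged fraction = ρ_obj/ρ_fluid = 900.9/1023 = 88.1%.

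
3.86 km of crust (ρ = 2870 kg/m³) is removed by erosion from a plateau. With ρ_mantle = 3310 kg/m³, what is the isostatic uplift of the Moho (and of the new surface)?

Unloading: uplift u = e ρ_c/ρ_m = 3.86 km × 2870/3310 = 3.35 km.

3.35 km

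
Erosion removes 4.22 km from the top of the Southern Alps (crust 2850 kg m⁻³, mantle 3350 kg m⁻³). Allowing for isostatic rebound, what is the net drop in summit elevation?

Rebound u = e ρ_c/ρ_m = 4.22 km × 2850/3350 = 3.59 km.
Net surface drop = e − u = 4.22 km − 3.59 km = e (ρ_m − ρ_c)/ρ_m = 0.63 km.

0.63 km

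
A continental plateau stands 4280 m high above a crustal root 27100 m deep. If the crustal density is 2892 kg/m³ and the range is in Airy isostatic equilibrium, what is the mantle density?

3350 kg/m³

Airy balance: ρ_c h = (ρ_m − ρ_c) r → ρ_m = ρ_c (1 + h/r).
ρ_m = 2892 × (1 + 4280 m/27100 m) = 3350 kg/m³.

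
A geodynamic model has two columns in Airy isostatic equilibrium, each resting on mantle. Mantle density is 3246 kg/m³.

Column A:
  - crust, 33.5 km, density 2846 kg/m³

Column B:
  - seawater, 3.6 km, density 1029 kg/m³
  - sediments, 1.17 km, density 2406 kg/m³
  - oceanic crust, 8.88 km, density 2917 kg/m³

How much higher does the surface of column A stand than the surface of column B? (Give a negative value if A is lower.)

For any compensation level in the mantle, the mantle terms cancel and isostasy reduces to e = (Σt_A − Σt_B) − (Σ(ρt)_A − Σ(ρt)_B) / ρ_m.
Σt_A = 33.5 km; Σt_B = 13.65 km; Σ(ρt)_A = 95341; Σ(ρt)_B = 32422.38 (in km·kg/m³).
e = (33.5 − 13.65) − (95341 − 32422.38) / 3246 = 0.467 km.

0.467 km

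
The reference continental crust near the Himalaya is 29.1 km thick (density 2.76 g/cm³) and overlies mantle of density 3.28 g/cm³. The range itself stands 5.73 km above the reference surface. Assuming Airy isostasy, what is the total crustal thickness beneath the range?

Root depth r = h ρ_c / (ρ_m − ρ_c) = 5.73 km × 2.76 / 0.52 = 30.41 km.
Total thickness = T + h + r = 29.1 km + 5.73 km + 30.41 km = 65.2 km.

65.2 km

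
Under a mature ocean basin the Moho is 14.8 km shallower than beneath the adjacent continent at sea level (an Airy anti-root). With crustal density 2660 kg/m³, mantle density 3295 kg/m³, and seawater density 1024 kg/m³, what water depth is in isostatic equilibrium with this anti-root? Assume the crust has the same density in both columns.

Replacing a thickness d of crust by seawater at the top must be balanced by replacing crust with mantle at the base: d (ρ_c − ρ_w) = a (ρ_m − ρ_c).
d = a (ρ_m − ρ_c)/(ρ_c − ρ_w) = 14.8 km × 635/1636 = 5.74 km.

5.74 km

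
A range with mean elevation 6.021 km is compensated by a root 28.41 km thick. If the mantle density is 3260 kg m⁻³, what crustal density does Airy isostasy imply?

2690 kg m⁻³

ρ_c h = (ρ_m − ρ_c) r → ρ_c (h + r) = ρ_m r → ρ_c = ρ_m r / (h + r).
ρ_c = 3260 × 28.41 km / (6.021 km + 28.41 km) = 2690 kg m⁻³.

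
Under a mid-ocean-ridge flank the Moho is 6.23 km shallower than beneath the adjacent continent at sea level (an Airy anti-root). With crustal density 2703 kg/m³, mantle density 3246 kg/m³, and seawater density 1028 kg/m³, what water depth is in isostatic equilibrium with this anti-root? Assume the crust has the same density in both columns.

Replacing a thickness d of crust by seawater at the top must be balanced by replacing crust with mantle at the base: d (ρ_c − ρ_w) = a (ρ_m − ρ_c).
d = a (ρ_m − ρ_c)/(ρ_c − ρ_w) = 6.23 km × 543/1675 = 2.02 km.

2.02 km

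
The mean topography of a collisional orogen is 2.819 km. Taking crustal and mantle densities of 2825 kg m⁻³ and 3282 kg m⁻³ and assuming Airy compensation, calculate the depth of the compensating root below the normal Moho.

Balancing pressure at the compensation depth: the weight of the topography is balanced by the buoyancy of the root, ρ_c h = (ρ_m − ρ_c) r.
r = h · ρ_c / (ρ_m − ρ_c) = 2.819 km × 2825 / (3282 − 2825) = 17.4 km.

17.4 km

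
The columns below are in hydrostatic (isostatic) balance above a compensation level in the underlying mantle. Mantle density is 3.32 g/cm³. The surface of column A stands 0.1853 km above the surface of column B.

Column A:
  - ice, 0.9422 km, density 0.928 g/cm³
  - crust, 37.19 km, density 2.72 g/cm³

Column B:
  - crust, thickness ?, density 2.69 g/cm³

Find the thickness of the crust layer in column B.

Take the compensation level at the base of the deeper column (depth z_c below the surface of column A) and equate Σ ρ_i t_i down to z_c; mantle fills any gap and the z_c terms cancel.
Column A: 0.9422×0.928 + 37.19×2.72 + (z_c − 38.1322)×3.32
Column B: 0.1853×0 + x×2.69 + (z_c − 0.1853 − 0 − x)×3.32
The z_c×3.32 term appears on both sides and cancels. Collect the known terms of each column as K = Σ(ρt)_known − 3.32 × (depth of known layers): K_A = 102.031162 − 3.32×38.1322 = −24.5677424; K_B = 0 − 3.32×(0.1853 + 0) = −0.615196.
Balance: K_A = K_B − x×(3.32 − 2.69), so x = (K_B − K_A)/(3.32 − 2.69) = 23.9525/0.63 = 38 km.

38 km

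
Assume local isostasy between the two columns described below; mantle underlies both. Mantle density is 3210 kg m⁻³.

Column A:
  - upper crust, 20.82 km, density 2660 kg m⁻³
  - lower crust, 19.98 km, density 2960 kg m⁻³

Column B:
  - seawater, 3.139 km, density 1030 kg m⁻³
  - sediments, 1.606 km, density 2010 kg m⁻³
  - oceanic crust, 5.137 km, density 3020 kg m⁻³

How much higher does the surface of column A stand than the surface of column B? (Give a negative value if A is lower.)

For any compensation level in the mantle, the mantle terms cancel and isostasy reduces to e = (Σt_A − Σt_B) − (Σ(ρt)_A − Σ(ρt)_B) / ρ_m.
Σt_A = 40.8 km; Σt_B = 9.882 km; Σ(ρt)_A = 114522; Σ(ρt)_B = 21974.97 (in km·kg m⁻³).
e = (40.8 − 9.882) − (114522 − 21974.97) / 3210 = 2.09 km.

2.09 km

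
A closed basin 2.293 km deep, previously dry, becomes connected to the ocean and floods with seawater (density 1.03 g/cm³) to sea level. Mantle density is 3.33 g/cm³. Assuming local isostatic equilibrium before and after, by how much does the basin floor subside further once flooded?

After flooding the water column is d + s deep. Its weight must equal the weight of mantle displaced by the extra subsidence s: (d + s) ρ_w = s ρ_m.
s = d ρ_w / (ρ_m − ρ_w) = 2.293 km × 1.03/(3.33 − 1.03) = 1.03 km.

1.03 km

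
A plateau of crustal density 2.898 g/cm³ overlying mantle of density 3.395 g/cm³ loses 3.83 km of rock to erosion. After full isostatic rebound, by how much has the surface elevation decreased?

0.561 km

Rebound u = e ρ_c/ρ_m = 3.83 km × 2.898/3.395 = 3.269 km.
Net surface drop = e − u = 3.83 km − 3.269 km = e (ρ_m − ρ_c)/ρ_m = 0.561 km.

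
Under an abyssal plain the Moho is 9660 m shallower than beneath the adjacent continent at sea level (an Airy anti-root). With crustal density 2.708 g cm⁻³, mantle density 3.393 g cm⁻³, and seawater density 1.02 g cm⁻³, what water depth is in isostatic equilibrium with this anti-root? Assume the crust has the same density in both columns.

Replacing a thickness d of crust by seawater at the top must be balanced by replacing crust with mantle at the base: d (ρ_c − ρ_w) = a (ρ_m − ρ_c).
d = a (ρ_m − ρ_c)/(ρ_c − ρ_w) = 9660 m × 0.685/1.688 = 3920 m.

3920 m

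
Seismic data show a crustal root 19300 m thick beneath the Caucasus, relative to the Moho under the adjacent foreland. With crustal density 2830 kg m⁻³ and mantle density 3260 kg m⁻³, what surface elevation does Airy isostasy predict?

Isostatic balance requires: ρ_c h = (ρ_m − ρ_c) r.
h = r (ρ_m − ρ_c) / ρ_c = 19300 m × (3260 − 2830) / 2830 = 2930 m.

2930 m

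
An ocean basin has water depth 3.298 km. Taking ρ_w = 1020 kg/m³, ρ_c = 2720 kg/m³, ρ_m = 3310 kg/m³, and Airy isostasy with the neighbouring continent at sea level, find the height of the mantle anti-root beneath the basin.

9.5 km

Equating mass per unit area of the two columns: replacing crust with seawater at the top is compensated by replacing crust with mantle at the base: d (ρ_c − ρ_w) = a (ρ_m − ρ_c).
a = d (ρ_c − ρ_w)/(ρ_m − ρ_c) = 3.298 km × 1700/590 = 9.5 km.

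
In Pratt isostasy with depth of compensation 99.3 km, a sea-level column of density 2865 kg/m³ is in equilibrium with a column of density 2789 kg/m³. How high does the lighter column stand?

2.71 km

ρ_ref D = ρ (D + h) → h = D (ρ_ref − ρ)/ρ.
h = 99.3 km × (2865 − 2789)/2789 = 2.71 km.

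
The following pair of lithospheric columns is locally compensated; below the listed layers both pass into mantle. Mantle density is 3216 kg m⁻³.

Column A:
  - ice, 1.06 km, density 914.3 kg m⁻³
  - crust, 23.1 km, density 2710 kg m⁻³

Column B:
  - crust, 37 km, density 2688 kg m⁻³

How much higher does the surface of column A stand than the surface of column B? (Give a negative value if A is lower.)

For any compensation level in the mantle, the mantle terms cancel and isostasy reduces to e = (Σt_A − Σt_B) − (Σ(ρt)_A − Σ(ρt)_B) / ρ_m.
Σt_A = 24.16 km; Σt_B = 37 km; Σ(ρt)_A = 63570.158; Σ(ρt)_B = 99456 (in km·kg m⁻³).
e = (24.16 − 37) − (63570.158 − 99456) / 3216 = −1.68 km.

−1.68 km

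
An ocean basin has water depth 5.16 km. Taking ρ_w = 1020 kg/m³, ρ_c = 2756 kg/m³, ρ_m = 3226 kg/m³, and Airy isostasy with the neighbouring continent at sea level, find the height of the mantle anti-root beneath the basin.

19.1 km

Balancing pressure at the compensation depth: replacing crust with seawater at the top is compensated by replacing crust with mantle at the base: d (ρ_c − ρ_w) = a (ρ_m − ρ_c).
a = d (ρ_c − ρ_w)/(ρ_m − ρ_c) = 5.16 km × 1736/470 = 19.1 km.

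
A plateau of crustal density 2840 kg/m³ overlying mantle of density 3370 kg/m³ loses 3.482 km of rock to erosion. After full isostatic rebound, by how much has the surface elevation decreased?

0.548 km

Rebound u = e ρ_c/ρ_m = 3.482 km × 2840/3370 = 2.934 km.
Net surface drop = e − u = 3.482 km − 2.934 km = e (ρ_m − ρ_c)/ρ_m = 0.548 km.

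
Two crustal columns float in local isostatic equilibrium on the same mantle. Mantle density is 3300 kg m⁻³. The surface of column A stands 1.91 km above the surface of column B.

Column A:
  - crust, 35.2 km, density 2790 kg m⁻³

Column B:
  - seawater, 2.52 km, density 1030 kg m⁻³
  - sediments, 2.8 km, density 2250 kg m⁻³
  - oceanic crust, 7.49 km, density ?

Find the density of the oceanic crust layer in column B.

2900 kg m⁻³

Take the compensation level at the base of the deeper column (depth z_c below the surface of column A) and equate Σ ρ_i t_i down to z_c; mantle fills any gap and the z_c terms cancel.
Column A: 35.2×2790 + (z_c − 35.2)×3300
Column B: 1.91×0 + 2.52×1030 + 2.8×2250 + 7.49×ρ + (z_c − 1.91 − 12.81)×3300
The z_c×3300 term appears on both sides and cancels. Collect the known terms of each column as K = Σ(ρt)_known − 3300 × (depth of known layers): K_A = 98208 − 3300×35.2 = −17952; K_B = 8895.6 − 3300×(1.91 + 12.81) = −39680.4.
Balance: K_A = K_B + 7.49×ρ, so ρ = (K_A − K_B)/7.49 = 21728.4/7.49 = 2900 kg m⁻³.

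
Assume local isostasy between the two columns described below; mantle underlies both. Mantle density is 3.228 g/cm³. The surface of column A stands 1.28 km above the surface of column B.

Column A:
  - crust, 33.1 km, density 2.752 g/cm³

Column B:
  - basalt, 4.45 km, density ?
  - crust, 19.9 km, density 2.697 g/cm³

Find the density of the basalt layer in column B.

Take the compensation level at the base of the deeper column (depth z_c below the surface of column A) and equate Σ ρ_i t_i down to z_c; mantle fills any gap and the z_c terms cancel.
Column A: 33.1×2.752 + (z_c − 33.1)×3.228
Column B: 1.28×0 + 4.45×ρ + 19.9×2.697 + (z_c − 1.28 − 24.35)×3.228
The z_c×3.228 term appears on both sides and cancels. Collect the known terms of each column as K = Σ(ρt)_known − 3.228 × (depth of known layers): K_A = 91.0912 − 3.228×33.1 = −15.7556; K_B = 53.6703 − 3.228×(1.28 + 24.35) = −29.06334.
Balance: K_A = K_B + 4.45×ρ, so ρ = (K_A − K_B)/4.45 = 13.3077/4.45 = 2.99 g/cm³.

2.99 g/cm³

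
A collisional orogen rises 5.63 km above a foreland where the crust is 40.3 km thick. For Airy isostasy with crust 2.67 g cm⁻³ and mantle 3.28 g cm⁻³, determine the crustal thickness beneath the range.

Root depth r = h ρ_c / (ρ_m − ρ_c) = 5.63 km × 2.67 / 0.61 = 24.64 km.
Total thickness = T + h + r = 40.3 km + 5.63 km + 24.64 km = 70.6 km.

70.6 km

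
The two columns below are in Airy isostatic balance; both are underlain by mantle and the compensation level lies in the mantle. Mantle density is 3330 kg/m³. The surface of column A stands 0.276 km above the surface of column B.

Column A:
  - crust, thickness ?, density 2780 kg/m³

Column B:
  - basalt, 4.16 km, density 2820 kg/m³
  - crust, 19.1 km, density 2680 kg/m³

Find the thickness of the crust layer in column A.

Take the compensation level at the base of the deeper column (depth z_c below the surface of column A) and equate Σ ρ_i t_i down to z_c; mantle fills any gap and the z_c terms cancel.
Column A: x×2780 + (z_c − 0 − x)×3330
Column B: 0.276×0 + 4.16×2820 + 19.1×2680 + (z_c − 0.276 − 23.26)×3330
The z_c×3330 term appears on both sides and cancels. Collect the known terms of each column as K = Σ(ρt)_known − 3330 × (depth of known layers): K_A = 0 − 3330×0 = 0; K_B = 62919.2 − 3330×(0.276 + 23.26) = −15455.68.
Balance: K_A − x×(3330 − 2780) = K_B, so x = (K_A − K_B)/(3330 − 2780) = 15455.7/550 = 28.1 km.

28.1 km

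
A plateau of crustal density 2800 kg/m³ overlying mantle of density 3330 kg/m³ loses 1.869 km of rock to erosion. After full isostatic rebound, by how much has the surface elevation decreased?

0.297 km

Rebound u = e ρ_c/ρ_m = 1.869 km × 2800/3330 = 1.572 km.
Net surface drop = e − u = 1.869 km − 1.572 km = e (ρ_m − ρ_c)/ρ_m = 0.297 km.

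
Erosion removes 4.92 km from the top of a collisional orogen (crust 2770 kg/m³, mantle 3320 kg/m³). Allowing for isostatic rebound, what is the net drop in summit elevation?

Rebound u = e ρ_c/ρ_m = 4.92 km × 2770/3320 = 4.105 km.
Net surface drop = e − u = 4.92 km − 4.105 km = e (ρ_m − ρ_c)/ρ_m = 0.815 km.

0.815 km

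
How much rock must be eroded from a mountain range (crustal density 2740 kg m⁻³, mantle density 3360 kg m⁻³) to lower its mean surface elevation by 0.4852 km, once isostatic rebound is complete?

2.63 km

Net drop Δ = e − u = e − e ρ_c/ρ_m = e (ρ_m − ρ_c)/ρ_m.
e = Δ ρ_m/(ρ_m − ρ_c) = 0.4852 km × 3360/620 = 2.63 km.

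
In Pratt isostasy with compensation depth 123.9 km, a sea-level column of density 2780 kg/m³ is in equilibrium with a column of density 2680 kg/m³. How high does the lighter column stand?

ρ_ref D = ρ (D + h) → h = D (ρ_ref − ρ)/ρ.
h = 123.9 km × (2780 − 2680)/2680 = 4.62 km.

4.62 km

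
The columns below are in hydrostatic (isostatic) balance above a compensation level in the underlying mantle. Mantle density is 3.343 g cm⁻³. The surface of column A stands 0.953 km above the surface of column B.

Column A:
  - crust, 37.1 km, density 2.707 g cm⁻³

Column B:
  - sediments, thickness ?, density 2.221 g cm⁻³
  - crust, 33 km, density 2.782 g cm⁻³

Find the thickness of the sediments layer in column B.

Take the compensation level at the base of the deeper column (depth z_c below the surface of column A) and equate Σ ρ_i t_i down to z_c; mantle fills any gap and the z_c terms cancel.
Column A: 37.1×2.707 + (z_c − 37.1)×3.343
Column B: 0.953×0 + x×2.221 + 33×2.782 + (z_c − 0.953 − 33 − x)×3.343
The z_c×3.343 term appears on both sides and cancels. Collect the known terms of each column as K = Σ(ρt)_known − 3.343 × (depth of known layers): K_A = 100.4297 − 3.343×37.1 = −23.5956; K_B = 91.806 − 3.343×(0.953 + 33) = −21.698879.
Balance: K_A = K_B − x×(3.343 − 2.221), so x = (K_B − K_A)/(3.343 − 2.221) = 1.89672/1.122 = 1.69 km.

1.69 km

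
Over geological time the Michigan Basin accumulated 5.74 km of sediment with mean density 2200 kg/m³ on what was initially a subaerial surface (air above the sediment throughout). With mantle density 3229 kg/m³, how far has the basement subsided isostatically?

Subaerial load: s = t ρ_sed / ρ_m = 5.74 km × 2200/3229 = 3.91 km.

3.91 km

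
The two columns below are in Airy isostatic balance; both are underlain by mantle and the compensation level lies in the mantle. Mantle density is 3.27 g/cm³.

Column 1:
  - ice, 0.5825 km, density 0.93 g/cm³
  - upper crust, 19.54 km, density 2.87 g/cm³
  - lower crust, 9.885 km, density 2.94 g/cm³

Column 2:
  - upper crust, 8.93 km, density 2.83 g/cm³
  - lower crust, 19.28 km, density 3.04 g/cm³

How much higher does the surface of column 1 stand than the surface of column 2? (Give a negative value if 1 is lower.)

For any compensation level in the mantle, the mantle terms cancel and isostasy reduces to e = (Σt_1 − Σt_2) − (Σ(ρt)_1 − Σ(ρt)_2) / ρ_m.
Σt_1 = 30.0075 km; Σt_2 = 28.21 km; Σ(ρt)_1 = 85.683425; Σ(ρt)_2 = 83.8831 (in km·g/cm³).
e = (30.0075 − 28.21) − (85.683425 − 83.8831) / 3.27 = 1.25 km.

1.25 km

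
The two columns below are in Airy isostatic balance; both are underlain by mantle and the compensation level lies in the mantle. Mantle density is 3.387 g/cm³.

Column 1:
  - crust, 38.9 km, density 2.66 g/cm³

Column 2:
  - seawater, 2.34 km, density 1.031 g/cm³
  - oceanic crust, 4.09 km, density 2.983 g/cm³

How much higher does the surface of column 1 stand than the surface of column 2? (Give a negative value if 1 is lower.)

For any compensation level in the mantle, the mantle terms cancel and isostasy reduces to e = (Σt_1 − Σt_2) − (Σ(ρt)_1 − Σ(ρt)_2) / ρ_m.
Σt_1 = 38.9 km; Σt_2 = 6.43 km; Σ(ρt)_1 = 103.474; Σ(ρt)_2 = 14.61301 (in km·g/cm³).
e = (38.9 − 6.43) − (103.474 − 14.61301) / 3.387 = 6.23 km.

6.23 km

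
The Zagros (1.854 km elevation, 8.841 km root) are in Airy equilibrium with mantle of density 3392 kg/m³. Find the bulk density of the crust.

2800 kg/m³

ρ_c h = (ρ_m − ρ_c) r → ρ_c (h + r) = ρ_m r → ρ_c = ρ_m r / (h + r).
ρ_c = 3392 × 8.841 km / (1.854 km + 8.841 km) = 2800 kg/m³.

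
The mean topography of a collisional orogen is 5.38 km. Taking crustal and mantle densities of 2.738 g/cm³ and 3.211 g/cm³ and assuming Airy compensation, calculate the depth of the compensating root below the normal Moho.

By Archimedes' principle applied to the lithosphere: the weight of the topography is balanced by the buoyancy of the root, ρ_c h = (ρ_m − ρ_c) r.
r = h · ρ_c / (ρ_m − ρ_c) = 5.38 km × 2.738 / (3.211 − 2.738) = 31.1 km.

31.1 km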